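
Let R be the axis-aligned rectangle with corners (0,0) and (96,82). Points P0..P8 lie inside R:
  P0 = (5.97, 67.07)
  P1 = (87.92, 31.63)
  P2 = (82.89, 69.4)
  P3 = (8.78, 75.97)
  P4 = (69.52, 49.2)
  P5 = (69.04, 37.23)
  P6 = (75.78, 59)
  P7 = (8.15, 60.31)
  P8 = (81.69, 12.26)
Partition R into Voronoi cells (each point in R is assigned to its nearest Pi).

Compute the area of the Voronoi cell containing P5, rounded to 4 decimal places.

1. box [0,96]×[0,82]: [(0, 0) (96, 0) (96, 82) (0, 82)]
2. ⊥bis P5·P0 via (37.505,52.15): [(12.8315, 0) (96, 0) (96, 82) (51.6278, 82)]  |A|=5229.1683
3. ⊥bis P5·P1 via (78.48,34.43): [(12.8315, 0) (68.2677, 0) (92.5897, 82) (51.6278, 82)]  |A|=3952.324
4. ⊥bis P5·P2 via (75.965,53.315): [(44.4712, 66.8739) (12.8315, 0) (68.2677, 0) (83.1624, 50.2163)]  |A|=2949.1345
5. ⊥bis P5·P3 via (38.91,56.6): [(45.2886, 66.522) (41.5625, 60.726) (12.8315, 0) (68.2677, 0) (83.1624, 50.2163)]  |A|=2946.11
6. ⊥bis P5·P4 via (69.28,43.215): [(33.948, 44.6318) (12.8315, 0) (68.2677, 0) (80.947, 42.7472)]  |A|=2253.5936
7. ⊥bis P5·P6 via (72.41,48.115): [(33.948, 44.6318) (12.8315, 0) (68.2677, 0) (80.947, 42.7472)]  |A|=2253.5936
8. ⊥bis P5·P7 via (38.595,48.77): [(36.9804, 44.5102) (20.109, 0) (68.2677, 0) (80.947, 42.7472)]  |A|=2022.6778
9. ⊥bis P5·P8 via (75.365,24.745): [(36.9804, 44.5102) (20.109, 0) (26.5205, 0) (75.6502, 24.8895) (80.947, 42.7472)]  |A|=1503.1449
10. canonical 5-gon: [(36.9804, 44.5102) (20.109, 0) (26.5205, 0) (75.6502, 24.8895) (80.947, 42.7472)]
11. shoelace: 1503.1449

Area of P5's cell: 1503.1449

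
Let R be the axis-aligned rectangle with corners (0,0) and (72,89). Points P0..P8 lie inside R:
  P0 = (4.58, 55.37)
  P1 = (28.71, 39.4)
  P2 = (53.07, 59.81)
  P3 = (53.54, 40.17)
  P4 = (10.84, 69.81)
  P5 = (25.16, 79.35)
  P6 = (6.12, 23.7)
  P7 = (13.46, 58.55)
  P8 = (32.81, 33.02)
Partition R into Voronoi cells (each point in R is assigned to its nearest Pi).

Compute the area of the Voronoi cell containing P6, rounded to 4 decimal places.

Area of P6's cell: 868.7085

1. box [0,72]×[0,89]: [(0, 0) (72, 0) (72, 89) (0, 89)]
2. ⊥bis P6·P0 via (5.35,39.535): [(0, 39.2748) (0, 0) (72, 0) (72, 42.776)]  |A|=2953.8289
3. ⊥bis P6·P1 via (17.415,31.55): [(11.6524, 39.8415) (0, 39.2748) (0, 0) (39.3422, 0)]  |A|=1012.5492
4. ⊥bis P6·P2 via (29.595,41.755): [(11.6524, 39.8415) (0, 39.2748) (0, 0) (39.3422, 0)]  |A|=1012.5492
5. ⊥bis P6·P3 via (29.83,31.935): [(11.6524, 39.8415) (0, 39.2748) (0, 0) (39.3422, 0)]  |A|=1012.5492
6. ⊥bis P6·P4 via (8.48,46.755): [(11.6524, 39.8415) (0, 39.2748) (0, 0) (39.3422, 0)]  |A|=1012.5492
7. ⊥bis P6·P5 via (15.64,51.525): [(11.6524, 39.8415) (0, 39.2748) (0, 0) (39.3422, 0)]  |A|=1012.5492
8. ⊥bis P6·P7 via (9.79,41.125): [(11.6524, 39.8415) (0, 39.2748) (0, 0) (39.3422, 0)]  |A|=1012.5492
9. ⊥bis P6·P8 via (19.465,28.36): [(19.2963, 28.8431) (11.6524, 39.8415) (0, 39.2748) (0, 0) (29.3682, 0)]  |A|=868.7085
10. canonical 5-gon: [(19.2963, 28.8431) (11.6524, 39.8415) (0, 39.2748) (0, 0) (29.3682, 0)]
11. shoelace: 868.7085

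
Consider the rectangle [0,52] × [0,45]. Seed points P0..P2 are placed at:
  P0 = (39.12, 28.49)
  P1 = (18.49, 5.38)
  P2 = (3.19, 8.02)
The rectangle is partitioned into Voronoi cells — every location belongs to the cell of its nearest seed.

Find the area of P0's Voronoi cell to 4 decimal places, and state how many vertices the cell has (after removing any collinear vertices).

Area of P0's cell: 1257.8816 (5 vertices)

1. box [0,52]×[0,45]: [(0, 0) (52, 0) (52, 45) (0, 45)]
2. ⊥bis P0·P1 via (28.805,16.935): [(0, 42.6489) (47.7758, 0) (52, 0) (52, 45) (0, 45)]  |A|=1321.2082
3. ⊥bis P0·P2 via (21.155,18.255): [(14.7682, 29.4655) (47.7758, 0) (52, 0) (52, 45) (5.9179, 45)]  |A|=1257.8816
4. canonical 5-gon: [(14.7682, 29.4655) (47.7758, 0) (52, 0) (52, 45) (5.9179, 45)]
5. shoelace: 1257.8816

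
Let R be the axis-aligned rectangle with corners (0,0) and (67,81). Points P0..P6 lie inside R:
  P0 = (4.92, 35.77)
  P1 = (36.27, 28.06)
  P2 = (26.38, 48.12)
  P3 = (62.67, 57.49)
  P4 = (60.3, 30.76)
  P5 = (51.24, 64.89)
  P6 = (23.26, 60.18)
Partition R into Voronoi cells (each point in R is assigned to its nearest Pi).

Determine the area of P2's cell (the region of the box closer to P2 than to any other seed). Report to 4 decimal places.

Area of P2's cell: 481.7082

1. box [0,67]×[0,81]: [(0, 0) (67, 0) (67, 81) (0, 81)]
2. ⊥bis P2·P0 via (15.65,41.945): [(0, 69.1393) (39.7889, 0) (67, 0) (67, 81) (0, 81)]  |A|=4051.5127
3. ⊥bis P2·P1 via (31.325,38.09): [(0, 69.1393) (20.8427, 32.922) (67, 55.6785) (67, 81) (0, 81)]  |A|=2318.6045
4. ⊥bis P2·P3 via (44.525,52.805): [(0, 69.1393) (20.8427, 32.922) (46.4048, 45.5246) (37.2451, 81) (0, 81)]  |A|=1530.071
5. ⊥bis P2·P4 via (43.34,39.44): [(0, 69.1393) (20.8427, 32.922) (46.4048, 45.5246) (37.2451, 81) (0, 81)]  |A|=1530.071
6. ⊥bis P2·P5 via (38.81,56.505): [(0, 69.1393) (20.8427, 32.922) (46.2639, 45.4552) (22.2862, 81) (0, 81)]  |A|=1261.3997
7. ⊥bis P2·P6 via (24.82,54.15): [(10.7247, 50.5035) (20.8427, 32.922) (46.2639, 45.4552) (38.0839, 57.5814)]  |A|=481.7082
8. canonical 4-gon: [(10.7247, 50.5035) (20.8427, 32.922) (46.2639, 45.4552) (38.0839, 57.5814)]
9. shoelace: 481.7082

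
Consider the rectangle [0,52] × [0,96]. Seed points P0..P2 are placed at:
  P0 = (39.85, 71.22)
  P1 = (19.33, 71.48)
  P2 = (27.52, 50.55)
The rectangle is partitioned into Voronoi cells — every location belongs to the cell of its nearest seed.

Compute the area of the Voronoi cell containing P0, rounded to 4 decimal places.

Area of P0's cell: 878.5284

1. box [0,52]×[0,96]: [(0, 0) (52, 0) (52, 96) (0, 96)]
2. ⊥bis P0·P1 via (29.59,71.35): [(28.686, 0) (52, 0) (52, 96) (29.9023, 96)]  |A|=2179.7623
3. ⊥bis P0·P2 via (33.685,60.885): [(29.4891, 63.3879) (52, 49.9598) (52, 96) (29.9023, 96)]  |A|=878.5284
4. canonical 4-gon: [(29.4891, 63.3879) (52, 49.9598) (52, 96) (29.9023, 96)]
5. shoelace: 878.5284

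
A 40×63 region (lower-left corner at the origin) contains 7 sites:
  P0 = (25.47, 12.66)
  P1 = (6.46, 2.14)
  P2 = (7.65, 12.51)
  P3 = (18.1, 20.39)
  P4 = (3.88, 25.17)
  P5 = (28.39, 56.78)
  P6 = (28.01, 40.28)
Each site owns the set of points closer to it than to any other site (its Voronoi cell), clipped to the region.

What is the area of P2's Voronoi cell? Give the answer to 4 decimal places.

Area of P2's cell: 171.6940

1. box [0,40]×[0,63]: [(0, 0) (40, 0) (40, 63) (0, 63)]
2. ⊥bis P2·P0 via (16.56,12.585): [(0, 0) (16.6659, 0) (16.1356, 63) (0, 63)]  |A|=1033.2493
3. ⊥bis P2·P1 via (7.055,7.325): [(0, 8.1346) (16.6135, 6.2281) (16.1356, 63) (0, 63)]  |A|=913.7785
4. ⊥bis P2·P3 via (12.875,16.45): [(0, 33.5241) (0, 8.1346) (16.6135, 6.2281) (16.5687, 11.5516)]  |A|=254.5138
5. ⊥bis P2·P4 via (5.765,18.84): [(10.0995, 20.1308) (0, 17.1233) (0, 8.1346) (16.6135, 6.2281) (16.5687, 11.5516)]  |A|=171.694
6. ⊥bis P2·P5 via (18.02,34.645): [(10.0995, 20.1308) (0, 17.1233) (0, 8.1346) (16.6135, 6.2281) (16.5687, 11.5516)]  |A|=171.694
7. ⊥bis P2·P6 via (17.83,26.395): [(10.0995, 20.1308) (0, 17.1233) (0, 8.1346) (16.6135, 6.2281) (16.5687, 11.5516)]  |A|=171.694
8. canonical 5-gon: [(10.0995, 20.1308) (0, 17.1233) (0, 8.1346) (16.6135, 6.2281) (16.5687, 11.5516)]
9. shoelace: 171.694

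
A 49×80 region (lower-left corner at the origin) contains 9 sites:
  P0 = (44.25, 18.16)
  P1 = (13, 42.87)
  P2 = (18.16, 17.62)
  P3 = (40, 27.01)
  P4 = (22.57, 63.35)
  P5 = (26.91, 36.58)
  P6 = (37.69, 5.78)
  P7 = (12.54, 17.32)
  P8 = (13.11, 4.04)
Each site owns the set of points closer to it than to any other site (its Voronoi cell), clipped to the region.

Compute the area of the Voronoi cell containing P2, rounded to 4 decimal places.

1. box [0,49]×[0,80]: [(0, 0) (49, 0) (49, 80) (0, 80)]
2. ⊥bis P2·P0 via (31.205,17.89): [(0, 0) (31.5753, 0) (29.9195, 80) (0, 80)]  |A|=2459.7901
3. ⊥bis P2·P1 via (15.58,30.245): [(0, 27.0611) (0, 0) (31.5753, 0) (30.8845, 33.3726)]  |A|=944.7597
4. ⊥bis P2·P3 via (29.08,22.315): [(24.8556, 32.1405) (0, 27.0611) (0, 0) (31.5753, 0) (31.2163, 17.3463)]  |A|=896.2443
5. ⊥bis P2·P4 via (20.365,40.485): [(24.8556, 32.1405) (0, 27.0611) (0, 0) (31.5753, 0) (31.2163, 17.3463)]  |A|=896.2443
6. ⊥bis P2·P5 via (22.535,27.1): [(28.1336, 24.5163) (15.6772, 30.2649) (0, 27.0611) (0, 0) (31.5753, 0) (31.2163, 17.3463)]  |A|=858.181
7. ⊥bis P2·P6 via (27.925,11.7): [(28.1336, 24.5163) (15.6772, 30.2649) (0, 27.0611) (0, 0) (20.8319, 0) (31.2206, 17.1361) (31.2163, 17.3463)]  |A|=766.1314
8. ⊥bis P2·P7 via (15.35,17.47): [(28.1336, 24.5163) (15.6772, 30.2649) (14.6779, 30.0607) (16.2826, 0) (20.8319, 0) (31.2206, 17.1361) (31.2163, 17.3463)]  |A|=322.799
9. ⊥bis P2·P8 via (15.635,10.83): [(28.1336, 24.5163) (15.6772, 30.2649) (14.6779, 30.0607) (15.7059, 10.8037) (25.2336, 7.2606) (31.2206, 17.1361) (31.2163, 17.3463)]  |A|=255.8379
10. canonical 7-gon: [(28.1336, 24.5163) (15.6772, 30.2649) (14.6779, 30.0607) (15.7059, 10.8037) (25.2336, 7.2606) (31.2206, 17.1361) (31.2163, 17.3463)]
11. shoelace: 255.8379

Area of P2's cell: 255.8379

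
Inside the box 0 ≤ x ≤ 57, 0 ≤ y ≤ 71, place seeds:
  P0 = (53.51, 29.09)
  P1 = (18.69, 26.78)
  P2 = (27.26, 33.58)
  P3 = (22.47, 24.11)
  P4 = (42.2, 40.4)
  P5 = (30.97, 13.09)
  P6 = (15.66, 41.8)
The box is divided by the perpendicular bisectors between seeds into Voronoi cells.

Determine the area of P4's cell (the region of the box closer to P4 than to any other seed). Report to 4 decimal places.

1. box [0,57]×[0,71]: [(0, 0) (57, 0) (57, 71) (0, 71)]
2. ⊥bis P4·P0 via (47.855,34.745): [(0, 0) (13.11, 0) (57, 43.89) (57, 71) (0, 71)]  |A|=3083.834
3. ⊥bis P4·P1 via (30.445,33.59): [(36.4076, 23.2976) (57, 43.89) (57, 71) (8.7723, 71)]  |A|=1429.4157
4. ⊥bis P4·P2 via (34.73,36.99): [(39.5473, 26.4373) (57, 43.89) (57, 71) (19.2047, 71)]  |A|=1078.7035
5. ⊥bis P4·P3 via (32.335,32.255): [(39.5473, 26.4373) (57, 43.89) (57, 71) (19.2047, 71)]  |A|=1078.7035
6. ⊥bis P4·P5 via (36.585,26.745): [(39.5473, 26.4373) (57, 43.89) (57, 71) (19.2047, 71)]  |A|=1078.7035
7. ⊥bis P4·P6 via (28.93,41.1): [(29.3365, 48.8052) (39.5473, 26.4373) (57, 43.89) (57, 71) (30.5072, 71)]  |A|=953.2745
8. canonical 5-gon: [(29.3365, 48.8052) (39.5473, 26.4373) (57, 43.89) (57, 71) (30.5072, 71)]
9. shoelace: 953.2745

Area of P4's cell: 953.2745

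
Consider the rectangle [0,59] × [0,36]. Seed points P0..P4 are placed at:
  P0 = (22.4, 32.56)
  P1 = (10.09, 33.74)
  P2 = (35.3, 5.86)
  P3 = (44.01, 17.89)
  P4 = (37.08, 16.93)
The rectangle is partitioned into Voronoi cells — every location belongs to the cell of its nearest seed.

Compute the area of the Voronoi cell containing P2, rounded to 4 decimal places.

Area of P2's cell: 499.5232

1. box [0,59]×[0,36]: [(0, 0) (59, 0) (59, 36) (0, 36)]
2. ⊥bis P2·P0 via (28.85,19.21): [(0, 5.2712) (0, 0) (59, 0) (59, 33.7769)]  |A|=1151.9187
3. ⊥bis P2·P1 via (22.695,19.8): [(14.2317, 12.1472) (0.798, 0) (59, 0) (59, 33.7769)]  |A|=1109.5626
4. ⊥bis P2·P3 via (39.655,11.875): [(29.2543, 19.4053) (14.2317, 12.1472) (0.798, 0) (56.0564, 0)]  |A|=578.644
5. ⊥bis P2·P4 via (36.19,11.395): [(41.4964, 10.5418) (18.5466, 14.232) (14.2317, 12.1472) (0.798, 0) (56.0564, 0)]  |A|=499.5232
6. canonical 5-gon: [(41.4964, 10.5418) (18.5466, 14.232) (14.2317, 12.1472) (0.798, 0) (56.0564, 0)]
7. shoelace: 499.5232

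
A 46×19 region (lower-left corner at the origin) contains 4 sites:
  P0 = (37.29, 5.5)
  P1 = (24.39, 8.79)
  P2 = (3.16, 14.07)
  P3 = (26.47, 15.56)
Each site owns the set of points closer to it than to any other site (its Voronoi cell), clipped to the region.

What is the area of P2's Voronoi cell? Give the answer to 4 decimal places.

Area of P2's cell: 250.6337

1. box [0,46]×[0,19]: [(0, 0) (46, 0) (46, 19) (0, 19)]
2. ⊥bis P2·P0 via (20.225,9.785): [(0, 0) (17.768, 0) (22.5389, 19) (0, 19)]  |A|=382.9153
3. ⊥bis P2·P1 via (13.775,11.43): [(0, 0) (10.9323, 0) (15.6577, 19) (0, 19)]  |A|=252.605
4. ⊥bis P2·P3 via (14.815,14.815): [(0, 0) (10.9323, 0) (14.7745, 15.4488) (14.5475, 19) (0, 19)]  |A|=250.6337
5. canonical 5-gon: [(0, 0) (10.9323, 0) (14.7745, 15.4488) (14.5475, 19) (0, 19)]
6. shoelace: 250.6337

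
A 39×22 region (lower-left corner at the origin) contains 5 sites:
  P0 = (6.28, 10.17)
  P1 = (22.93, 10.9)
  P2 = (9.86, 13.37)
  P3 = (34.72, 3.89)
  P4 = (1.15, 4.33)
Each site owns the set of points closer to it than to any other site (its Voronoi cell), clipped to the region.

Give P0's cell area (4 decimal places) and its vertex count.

1. box [0,39]×[0,22]: [(0, 0) (39, 0) (39, 22) (0, 22)]
2. ⊥bis P0·P1 via (14.605,10.535): [(0, 0) (15.0669, 0) (14.1023, 22) (0, 22)]  |A|=320.8615
3. ⊥bis P0·P2 via (8.07,11.77): [(0, 20.7983) (0, 0) (15.0669, 0) (14.8851, 4.1456)]  |A|=186.0233
4. ⊥bis P0·P3 via (20.5,7.03): [(0, 20.7983) (0, 0) (15.0669, 0) (14.8851, 4.1456)]  |A|=186.0233
5. ⊥bis P0·P4 via (3.715,7.25): [(0, 20.7983) (0, 10.5133) (11.9684, 0) (15.0669, 0) (14.8851, 4.1456)]  |A|=123.1092
6. canonical 5-gon: [(0, 20.7983) (0, 10.5133) (11.9684, 0) (15.0669, 0) (14.8851, 4.1456)]
7. shoelace: 123.1092

Area of P0's cell: 123.1092 (5 vertices)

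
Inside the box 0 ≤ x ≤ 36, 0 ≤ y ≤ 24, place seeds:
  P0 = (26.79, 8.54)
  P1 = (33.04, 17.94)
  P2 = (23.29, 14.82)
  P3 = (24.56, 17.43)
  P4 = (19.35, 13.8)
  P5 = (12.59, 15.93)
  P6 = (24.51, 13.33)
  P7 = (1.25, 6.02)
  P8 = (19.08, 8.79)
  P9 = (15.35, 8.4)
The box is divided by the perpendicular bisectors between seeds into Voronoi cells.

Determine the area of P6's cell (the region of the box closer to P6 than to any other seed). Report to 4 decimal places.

Area of P6's cell: 27.6169

1. box [0,36]×[0,24]: [(0, 0) (36, 0) (36, 24) (0, 24)]
2. ⊥bis P6·P0 via (25.65,10.935): [(0, 0) (2.6769, 0) (36, 15.8615) (36, 24) (0, 24)]  |A|=599.7227
3. ⊥bis P6·P1 via (28.775,15.635): [(0, 0) (2.6769, 0) (30.1559, 13.0798) (24.2542, 24) (0, 24)]  |A|=511.8084
4. ⊥bis P6·P2 via (23.9,14.075): [(12.3102, 4.5854) (30.1559, 13.0798) (27.864, 17.3207)]  |A|=47.5753
5. ⊥bis P6·P3 via (24.535,15.38): [(25.4797, 15.3685) (12.3102, 4.5854) (30.1559, 13.0798) (28.9419, 15.3263)]  |A|=44.1456
6. ⊥bis P6·P4 via (21.93,13.565): [(25.4797, 15.3685) (21.8214, 12.3731) (21.511, 8.9649) (30.1559, 13.0798) (28.9419, 15.3263)]  |A|=29.1463
7. ⊥bis P6·P5 via (18.55,14.63): [(25.4797, 15.3685) (21.8214, 12.3731) (21.511, 8.9649) (30.1559, 13.0798) (28.9419, 15.3263)]  |A|=29.1463
8. ⊥bis P6·P7 via (12.88,9.675): [(25.4797, 15.3685) (21.8214, 12.3731) (21.511, 8.9649) (30.1559, 13.0798) (28.9419, 15.3263)]  |A|=29.1463
9. ⊥bis P6·P8 via (21.795,11.06): [(25.4797, 15.3685) (21.8214, 12.3731) (21.711, 11.1605) (22.9672, 9.658) (30.1559, 13.0798) (28.9419, 15.3263)]  |A|=27.6169
10. ⊥bis P6·P9 via (19.93,10.865): [(25.4797, 15.3685) (21.8214, 12.3731) (21.711, 11.1605) (22.9672, 9.658) (30.1559, 13.0798) (28.9419, 15.3263)]  |A|=27.6169
11. canonical 6-gon: [(25.4797, 15.3685) (21.8214, 12.3731) (21.711, 11.1605) (22.9672, 9.658) (30.1559, 13.0798) (28.9419, 15.3263)]
12. shoelace: 27.6169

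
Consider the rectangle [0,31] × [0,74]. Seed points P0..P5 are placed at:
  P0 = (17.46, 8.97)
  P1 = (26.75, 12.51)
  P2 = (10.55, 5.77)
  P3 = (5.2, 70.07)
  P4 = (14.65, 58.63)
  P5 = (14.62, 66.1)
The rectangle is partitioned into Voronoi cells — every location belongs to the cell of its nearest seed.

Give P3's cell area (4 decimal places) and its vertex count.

Area of P3's cell: 139.1497 (4 vertices)

1. box [0,31]×[0,74]: [(0, 0) (31, 0) (31, 74) (0, 74)]
2. ⊥bis P3·P0 via (11.33,39.52): [(0, 37.2466) (31, 43.4669) (31, 74) (0, 74)]  |A|=1042.9414
3. ⊥bis P3·P1 via (15.975,41.29): [(0, 37.2466) (11.1519, 39.4843) (31, 46.9152) (31, 74) (0, 74)]  |A|=1008.7196
4. ⊥bis P3·P2 via (7.875,37.92): [(0, 37.2648) (0.1549, 37.2777) (11.1519, 39.4843) (31, 46.9152) (31, 74) (0, 74)]  |A|=1008.7182
5. ⊥bis P3·P4 via (9.925,64.35): [(0, 56.1515) (21.6071, 74) (0, 74)]  |A|=192.8277
6. ⊥bis P3·P5 via (9.91,68.085): [(0, 56.1515) (7.4872, 62.3363) (12.4028, 74) (0, 74)]  |A|=139.1497
7. canonical 4-gon: [(0, 56.1515) (7.4872, 62.3363) (12.4028, 74) (0, 74)]
8. shoelace: 139.1497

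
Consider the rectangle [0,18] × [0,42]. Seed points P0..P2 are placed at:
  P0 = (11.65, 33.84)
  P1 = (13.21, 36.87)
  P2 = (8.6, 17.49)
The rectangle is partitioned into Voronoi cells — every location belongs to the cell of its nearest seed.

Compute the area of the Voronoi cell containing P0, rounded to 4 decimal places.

1. box [0,18]×[0,42]: [(0, 0) (18, 0) (18, 42) (0, 42)]
2. ⊥bis P0·P1 via (12.43,35.355): [(0, 41.7546) (0, 0) (18, 0) (18, 32.4873)]  |A|=668.1769
3. ⊥bis P0·P2 via (10.125,25.665): [(0, 41.7546) (0, 27.5538) (18, 24.196) (18, 32.4873)]  |A|=202.4294
4. canonical 4-gon: [(0, 41.7546) (0, 27.5538) (18, 24.196) (18, 32.4873)]
5. shoelace: 202.4294

Area of P0's cell: 202.4294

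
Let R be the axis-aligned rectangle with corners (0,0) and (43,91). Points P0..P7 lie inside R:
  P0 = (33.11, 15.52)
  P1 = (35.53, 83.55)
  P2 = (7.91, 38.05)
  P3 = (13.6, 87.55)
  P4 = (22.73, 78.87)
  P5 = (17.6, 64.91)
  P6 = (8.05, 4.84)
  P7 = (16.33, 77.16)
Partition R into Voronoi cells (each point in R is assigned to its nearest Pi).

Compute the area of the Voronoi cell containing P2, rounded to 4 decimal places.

Area of P2's cell: 783.8463

1. box [0,43]×[0,91]: [(0, 0) (43, 0) (43, 91) (0, 91)]
2. ⊥bis P2·P0 via (20.51,26.785): [(0, 3.8444) (43, 51.9403) (43, 91) (0, 91)]  |A|=2713.6301
3. ⊥bis P2·P1 via (21.72,60.8): [(0, 73.9848) (0, 3.8444) (40.6483, 49.3099)]  |A|=1425.5441
4. ⊥bis P2·P3 via (10.755,62.8): [(20.217, 61.7123) (0, 64.0363) (0, 3.8444) (40.6483, 49.3099)]  |A|=1324.9797
5. ⊥bis P2·P4 via (15.32,58.46): [(0, 64.022) (0, 3.8444) (40.6176, 49.2755)]  |A|=1222.1358
6. ⊥bis P2·P5 via (12.755,51.48): [(0, 56.0815) (0, 3.8444) (35.3128, 43.3421)]  |A|=922.3191
7. ⊥bis P2·P6 via (7.98,21.445): [(0, 56.0815) (0, 21.4114) (15.7651, 21.4778) (35.3128, 43.3421)]  |A|=783.8463
8. ⊥bis P2·P7 via (12.12,57.605): [(0, 56.0815) (0, 21.4114) (15.7651, 21.4778) (35.3128, 43.3421)]  |A|=783.8463
9. canonical 4-gon: [(0, 56.0815) (0, 21.4114) (15.7651, 21.4778) (35.3128, 43.3421)]
10. shoelace: 783.8463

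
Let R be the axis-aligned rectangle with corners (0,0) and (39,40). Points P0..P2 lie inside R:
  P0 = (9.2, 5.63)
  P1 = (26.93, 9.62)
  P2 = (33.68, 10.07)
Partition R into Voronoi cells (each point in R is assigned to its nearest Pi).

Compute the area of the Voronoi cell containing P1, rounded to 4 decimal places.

Area of P1's cell: 573.9159

1. box [0,39]×[0,40]: [(0, 0) (39, 0) (39, 40) (0, 40)]
2. ⊥bis P1·P0 via (18.065,7.625): [(19.7809, 0) (39, 0) (39, 40) (10.7793, 40)]  |A|=948.7959
3. ⊥bis P1·P2 via (30.305,9.845): [(19.7809, 0) (30.9613, 0) (28.2947, 40) (10.7793, 40)]  |A|=573.9159
4. canonical 4-gon: [(19.7809, 0) (30.9613, 0) (28.2947, 40) (10.7793, 40)]
5. shoelace: 573.9159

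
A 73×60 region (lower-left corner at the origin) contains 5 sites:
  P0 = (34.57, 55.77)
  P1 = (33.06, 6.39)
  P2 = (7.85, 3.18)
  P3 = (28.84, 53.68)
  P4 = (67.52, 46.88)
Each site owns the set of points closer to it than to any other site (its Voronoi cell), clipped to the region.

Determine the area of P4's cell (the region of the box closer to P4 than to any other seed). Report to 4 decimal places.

Area of P4's cell: 1012.0071

1. box [0,73]×[0,60]: [(0, 0) (73, 0) (73, 60) (0, 60)]
2. ⊥bis P4·P0 via (51.045,51.325): [(37.1974, 0) (73, 0) (73, 60) (53.3855, 60)]  |A|=1662.5126
3. ⊥bis P4·P1 via (50.29,26.635): [(45.4865, 30.7231) (73, 7.3071) (73, 60) (53.3855, 60)]  |A|=1012.0071
4. ⊥bis P4·P2 via (37.685,25.03): [(45.4865, 30.7231) (73, 7.3071) (73, 60) (53.3855, 60)]  |A|=1012.0071
5. ⊥bis P4·P3 via (48.18,50.28): [(45.4865, 30.7231) (73, 7.3071) (73, 60) (53.3855, 60)]  |A|=1012.0071
6. canonical 4-gon: [(45.4865, 30.7231) (73, 7.3071) (73, 60) (53.3855, 60)]
7. shoelace: 1012.0071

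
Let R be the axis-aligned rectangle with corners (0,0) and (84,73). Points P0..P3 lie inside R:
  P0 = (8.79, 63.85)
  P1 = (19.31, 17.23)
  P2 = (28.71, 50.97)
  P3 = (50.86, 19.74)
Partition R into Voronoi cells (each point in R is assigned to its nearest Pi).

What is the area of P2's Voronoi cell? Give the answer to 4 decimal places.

Area of P2's cell: 1856.2518

1. box [0,84]×[0,73]: [(0, 0) (84, 0) (84, 73) (0, 73)]
2. ⊥bis P2·P0 via (18.75,57.41): [(0, 28.4116) (0, 0) (84, 0) (84, 73) (28.8303, 73)]  |A|=5489.2513
3. ⊥bis P2·P1 via (24.01,34.1): [(6.7816, 38.8999) (84, 17.3867) (84, 73) (28.8303, 73)]  |A|=3087.8322
4. ⊥bis P2·P3 via (39.785,35.355): [(6.7816, 38.8999) (34.0656, 31.2985) (84, 66.7147) (84, 73) (28.8303, 73)]  |A|=1856.2518
5. canonical 5-gon: [(6.7816, 38.8999) (34.0656, 31.2985) (84, 66.7147) (84, 73) (28.8303, 73)]
6. shoelace: 1856.2518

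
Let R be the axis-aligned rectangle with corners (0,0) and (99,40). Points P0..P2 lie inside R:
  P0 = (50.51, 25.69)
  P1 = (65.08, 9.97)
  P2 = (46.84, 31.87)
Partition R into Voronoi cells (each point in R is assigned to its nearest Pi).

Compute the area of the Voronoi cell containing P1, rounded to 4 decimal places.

Area of P1's cell: 1554.5489

1. box [0,99]×[0,40]: [(0, 0) (99, 0) (99, 40) (0, 40)]
2. ⊥bis P1·P0 via (57.795,17.83): [(38.5577, 0) (99, 0) (99, 40) (81.7149, 40)]  |A|=1554.5489
3. ⊥bis P1·P2 via (55.96,20.92): [(38.5577, 0) (99, 0) (99, 40) (81.7149, 40)]  |A|=1554.5489
4. canonical 4-gon: [(38.5577, 0) (99, 0) (99, 40) (81.7149, 40)]
5. shoelace: 1554.5489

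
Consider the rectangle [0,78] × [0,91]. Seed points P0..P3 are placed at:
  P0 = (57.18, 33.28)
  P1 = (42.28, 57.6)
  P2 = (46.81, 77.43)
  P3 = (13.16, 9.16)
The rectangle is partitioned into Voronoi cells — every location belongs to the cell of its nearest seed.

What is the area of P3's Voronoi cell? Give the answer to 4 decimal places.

1. box [0,78]×[0,91]: [(0, 0) (78, 0) (78, 91) (0, 91)]
2. ⊥bis P3·P0 via (35.17,21.22): [(0, 85.4067) (0, 0) (46.7971, 0)]  |A|=1998.3945
3. ⊥bis P3·P1 via (27.72,33.38): [(28.8938, 32.6744) (0, 50.044) (0, 0) (46.7971, 0)]  |A|=1487.5143
4. ⊥bis P3·P2 via (29.985,43.295): [(28.8938, 32.6744) (0, 50.044) (0, 0) (46.7971, 0)]  |A|=1487.5143
5. canonical 4-gon: [(28.8938, 32.6744) (0, 50.044) (0, 0) (46.7971, 0)]
6. shoelace: 1487.5143

Area of P3's cell: 1487.5143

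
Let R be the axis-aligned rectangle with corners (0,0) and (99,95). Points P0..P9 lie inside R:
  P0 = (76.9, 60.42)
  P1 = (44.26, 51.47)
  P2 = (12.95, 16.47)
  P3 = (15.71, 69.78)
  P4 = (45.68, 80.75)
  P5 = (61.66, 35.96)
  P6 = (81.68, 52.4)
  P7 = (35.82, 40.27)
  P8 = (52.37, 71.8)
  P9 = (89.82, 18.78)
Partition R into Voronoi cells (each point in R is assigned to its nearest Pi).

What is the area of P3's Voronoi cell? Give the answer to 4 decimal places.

1. box [0,99]×[0,95]: [(0, 0) (99, 0) (99, 95) (0, 95)]
2. ⊥bis P3·P0 via (46.305,65.1): [(0, 0) (36.3469, 0) (50.8787, 95) (0, 95)]  |A|=4143.2156
3. ⊥bis P3·P1 via (29.985,60.625): [(0, 13.8707) (50.5178, 92.641) (50.8787, 95) (0, 95)]  |A|=2109.2511
4. ⊥bis P3·P2 via (14.33,43.125): [(0, 43.8669) (18.6193, 42.9029) (50.5178, 92.641) (50.8787, 95) (0, 95)]  |A|=1829.9969
5. ⊥bis P3·P4 via (30.695,75.265): [(0, 43.8669) (18.6193, 42.9029) (33.8486, 66.6494) (23.4713, 95) (0, 95)]  |A|=1426.517
6. ⊥bis P3·P5 via (38.685,52.87): [(0, 43.8669) (18.6193, 42.9029) (33.8486, 66.6494) (23.4713, 95) (0, 95)]  |A|=1426.517
7. ⊥bis P3·P6 via (48.695,61.09): [(0, 43.8669) (18.6193, 42.9029) (33.8486, 66.6494) (23.4713, 95) (0, 95)]  |A|=1426.517
8. ⊥bis P3·P7 via (25.765,55.025): [(0, 43.8669) (8.7282, 43.415) (26.8815, 55.7859) (33.8486, 66.6494) (23.4713, 95) (0, 95)]  |A|=1360.6883
9. ⊥bis P3·P8 via (34.04,70.79): [(0, 43.8669) (8.7282, 43.415) (26.8815, 55.7859) (33.8486, 66.6494) (23.4713, 95) (0, 95)]  |A|=1360.6883
10. ⊥bis P3·P9 via (52.765,44.28): [(0, 43.8669) (8.7282, 43.415) (26.8815, 55.7859) (33.8486, 66.6494) (23.4713, 95) (0, 95)]  |A|=1360.6883
11. canonical 6-gon: [(0, 43.8669) (8.7282, 43.415) (26.8815, 55.7859) (33.8486, 66.6494) (23.4713, 95) (0, 95)]
12. shoelace: 1360.6883

Area of P3's cell: 1360.6883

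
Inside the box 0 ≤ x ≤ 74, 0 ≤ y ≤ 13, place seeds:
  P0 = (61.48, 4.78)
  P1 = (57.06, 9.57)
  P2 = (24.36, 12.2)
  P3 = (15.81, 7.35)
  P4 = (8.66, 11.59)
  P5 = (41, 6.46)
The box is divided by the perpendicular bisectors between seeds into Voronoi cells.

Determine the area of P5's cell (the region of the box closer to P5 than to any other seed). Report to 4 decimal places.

1. box [0,74]×[0,13]: [(0, 0) (74, 0) (74, 13) (0, 13)]
2. ⊥bis P5·P0 via (51.24,5.62): [(0, 0) (50.779, 0) (51.8454, 13) (0, 13)]  |A|=667.0584
3. ⊥bis P5·P1 via (49.03,8.015): [(0, 0) (50.5821, 0) (48.0647, 13) (0, 13)]  |A|=641.2039
4. ⊥bis P5·P2 via (32.68,9.33): [(29.4616, 0) (50.5821, 0) (48.0647, 13) (33.946, 13)]  |A|=229.0547
5. ⊥bis P5·P3 via (28.405,6.905): [(29.4616, 0) (50.5821, 0) (48.0647, 13) (33.946, 13)]  |A|=229.0547
6. ⊥bis P5·P4 via (24.83,9.025): [(29.4616, 0) (50.5821, 0) (48.0647, 13) (33.946, 13)]  |A|=229.0547
7. canonical 4-gon: [(29.4616, 0) (50.5821, 0) (48.0647, 13) (33.946, 13)]
8. shoelace: 229.0547

Area of P5's cell: 229.0547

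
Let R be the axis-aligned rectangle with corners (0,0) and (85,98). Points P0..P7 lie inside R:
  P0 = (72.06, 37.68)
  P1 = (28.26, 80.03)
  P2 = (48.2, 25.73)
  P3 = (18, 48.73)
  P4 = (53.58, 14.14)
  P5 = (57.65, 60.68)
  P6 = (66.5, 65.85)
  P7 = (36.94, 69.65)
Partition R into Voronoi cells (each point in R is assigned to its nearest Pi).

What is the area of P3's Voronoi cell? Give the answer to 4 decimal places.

1. box [0,85]×[0,98]: [(0, 0) (85, 0) (85, 98) (0, 98)]
2. ⊥bis P3·P0 via (45.03,43.205): [(0, 0) (36.1988, 0) (56.2302, 98) (0, 98)]  |A|=4529.0222
3. ⊥bis P3·P1 via (23.13,64.38): [(0, 71.9619) (0, 0) (36.1988, 0) (47.7112, 56.3224)]  |A|=2736.0966
4. ⊥bis P3·P2 via (33.1,37.23): [(47.6547, 56.3409) (0, 71.9619) (0, 0) (4.746, 0)]  |A|=1848.3585
5. ⊥bis P3·P4 via (35.79,31.435): [(47.6547, 56.3409) (0, 71.9619) (0, 0) (4.746, 0)]  |A|=1848.3585
6. ⊥bis P3·P5 via (37.825,54.705): [(40.2588, 46.6298) (36.2003, 60.0956) (0, 71.9619) (0, 0) (4.746, 0)]  |A|=1778.8565
7. ⊥bis P3·P6 via (42.25,57.29): [(40.2588, 46.6298) (36.2003, 60.0956) (0, 71.9619) (0, 0) (4.746, 0)]  |A|=1778.8565
8. ⊥bis P3·P7 via (27.47,59.19): [(40.2588, 46.6298) (39.8518, 47.9801) (20.9471, 65.0956) (0, 71.9619) (0, 0) (4.746, 0)]  |A|=1695.5845
9. canonical 6-gon: [(40.2588, 46.6298) (39.8518, 47.9801) (20.9471, 65.0956) (0, 71.9619) (0, 0) (4.746, 0)]
10. shoelace: 1695.5845

Area of P3's cell: 1695.5845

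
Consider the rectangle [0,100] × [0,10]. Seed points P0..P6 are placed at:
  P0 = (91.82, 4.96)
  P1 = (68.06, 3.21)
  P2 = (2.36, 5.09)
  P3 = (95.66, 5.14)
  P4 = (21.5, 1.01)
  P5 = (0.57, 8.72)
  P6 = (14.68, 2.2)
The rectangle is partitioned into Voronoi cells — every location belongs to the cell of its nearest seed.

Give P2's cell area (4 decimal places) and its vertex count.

1. box [0,100]×[0,10]: [(0, 0) (100, 0) (100, 10) (0, 10)]
2. ⊥bis P2·P0 via (47.09,5.025): [(0, 0) (47.0827, 0) (47.0972, 10) (0, 10)]  |A|=470.8996
3. ⊥bis P2·P1 via (35.21,4.15): [(0, 0) (35.0912, 0) (35.3774, 10) (0, 10)]  |A|=352.3432
4. ⊥bis P2·P3 via (49.01,5.115): [(0, 0) (35.0912, 0) (35.3774, 10) (0, 10)]  |A|=352.3432
5. ⊥bis P2·P4 via (11.93,3.05): [(0, 0) (11.2798, 0) (13.4115, 10) (0, 10)]  |A|=123.4567
6. ⊥bis P2·P5 via (1.465,6.905): [(0, 6.1826) (0, 0) (11.2798, 0) (13.4115, 10) (7.7415, 10)]  |A|=108.6806
7. ⊥bis P2·P6 via (8.52,3.645): [(0, 6.1826) (0, 0) (7.665, 0) (10.0107, 10) (7.7415, 10)]  |A|=73.6024
8. canonical 5-gon: [(0, 6.1826) (0, 0) (7.665, 0) (10.0107, 10) (7.7415, 10)]
9. shoelace: 73.6024

Area of P2's cell: 73.6024 (5 vertices)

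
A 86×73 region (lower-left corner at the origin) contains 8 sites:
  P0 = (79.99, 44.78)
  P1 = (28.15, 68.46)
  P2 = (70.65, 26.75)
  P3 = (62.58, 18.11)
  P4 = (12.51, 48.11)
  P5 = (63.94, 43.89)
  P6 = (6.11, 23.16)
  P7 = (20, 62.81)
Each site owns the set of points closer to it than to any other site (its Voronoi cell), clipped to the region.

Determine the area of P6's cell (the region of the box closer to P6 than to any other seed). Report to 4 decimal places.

Area of P6's cell: 1138.7931

1. box [0,86]×[0,73]: [(0, 0) (86, 0) (86, 73) (0, 73)]
2. ⊥bis P6·P0 via (43.05,33.97): [(0, 0) (52.9909, 0) (31.6284, 73) (0, 73)]  |A|=3088.6029
3. ⊥bis P6·P1 via (17.13,45.81): [(0, 54.1443) (0, 0) (52.9909, 0) (43.3131, 33.071)]  |A|=2048.8102
4. ⊥bis P6·P2 via (38.38,24.955): [(37.7788, 35.7637) (0, 54.1443) (0, 0) (39.7681, 0)]  |A|=1733.8799
5. ⊥bis P6·P3 via (34.345,20.635): [(35.7847, 36.7339) (0, 54.1443) (0, 0) (32.4997, 0)]  |A|=1565.6878
6. ⊥bis P6·P4 via (9.31,35.635): [(35.0949, 29.0208) (0, 38.0231) (0, 0) (32.4997, 0)]  |A|=1138.7931
7. ⊥bis P6·P5 via (35.025,33.525): [(35.0949, 29.0208) (0, 38.0231) (0, 0) (32.4997, 0)]  |A|=1138.7931
8. ⊥bis P6·P7 via (13.055,42.985): [(35.0949, 29.0208) (0, 38.0231) (0, 0) (32.4997, 0)]  |A|=1138.7931
9. canonical 4-gon: [(35.0949, 29.0208) (0, 38.0231) (0, 0) (32.4997, 0)]
10. shoelace: 1138.7931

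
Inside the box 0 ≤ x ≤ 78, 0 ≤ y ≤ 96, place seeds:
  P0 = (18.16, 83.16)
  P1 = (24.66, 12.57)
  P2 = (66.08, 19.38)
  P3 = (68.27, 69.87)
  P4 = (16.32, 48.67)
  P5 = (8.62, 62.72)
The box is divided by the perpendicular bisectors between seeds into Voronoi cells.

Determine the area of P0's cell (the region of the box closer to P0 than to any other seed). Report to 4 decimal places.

1. box [0,78]×[0,96]: [(0, 0) (78, 0) (78, 96) (0, 96)]
2. ⊥bis P0·P1 via (21.41,47.865): [(0, 45.8935) (78, 53.0759) (78, 96) (0, 96)]  |A|=3628.193
3. ⊥bis P0·P2 via (42.12,51.27): [(0, 45.8935) (39.8477, 49.5628) (78, 78.2278) (78, 96) (0, 96)]  |A|=3148.3909
4. ⊥bis P0·P3 via (43.215,76.515): [(0, 45.8935) (35.9722, 49.2059) (48.3827, 96) (0, 96)]  |A|=2033.2326
5. ⊥bis P0·P4 via (17.24,65.915): [(0, 66.8347) (40.0805, 64.6965) (48.3827, 96) (0, 96)]  |A|=1341.7547
6. ⊥bis P0·P5 via (13.39,72.94): [(0, 79.1895) (29.8871, 65.2403) (40.0805, 64.6965) (48.3827, 96) (0, 96)]  |A|=1157.1303
7. canonical 5-gon: [(0, 79.1895) (29.8871, 65.2403) (40.0805, 64.6965) (48.3827, 96) (0, 96)]
8. shoelace: 1157.1303

Area of P0's cell: 1157.1303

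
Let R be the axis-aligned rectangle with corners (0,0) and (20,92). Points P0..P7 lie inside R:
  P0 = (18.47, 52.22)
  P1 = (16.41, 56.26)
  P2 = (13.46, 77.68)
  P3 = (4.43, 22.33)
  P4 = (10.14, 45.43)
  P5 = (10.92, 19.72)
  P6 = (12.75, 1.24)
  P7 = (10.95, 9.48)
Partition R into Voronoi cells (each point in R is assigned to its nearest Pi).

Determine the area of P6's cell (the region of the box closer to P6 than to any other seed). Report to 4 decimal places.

Area of P6's cell: 99.1175

1. box [0,20]×[0,92]: [(0, 0) (20, 0) (20, 92) (0, 92)]
2. ⊥bis P6·P0 via (15.61,26.73): [(0, 28.4815) (0, 0) (20, 0) (20, 26.2374)]  |A|=547.1889
3. ⊥bis P6·P1 via (14.58,28.75): [(0, 28.4815) (0, 0) (20, 0) (20, 26.2374)]  |A|=547.1889
4. ⊥bis P6·P2 via (13.105,39.46): [(0, 28.4815) (0, 0) (20, 0) (20, 26.2374)]  |A|=547.1889
5. ⊥bis P6·P3 via (8.59,11.785): [(0, 8.3962) (0, 0) (20, 0) (20, 16.2862)]  |A|=246.8249
6. ⊥bis P6·P4 via (11.445,23.335): [(0, 8.3962) (0, 0) (20, 0) (20, 16.2862)]  |A|=246.8249
7. ⊥bis P6·P5 via (11.835,10.48): [(3.0858, 9.6136) (0, 8.3962) (0, 0) (20, 0) (20, 11.2885)]  |A|=204.5589
8. ⊥bis P6·P7 via (11.85,5.36): [(0, 2.7714) (0, 0) (20, 0) (20, 7.1403)]  |A|=99.1175
9. canonical 4-gon: [(0, 2.7714) (0, 0) (20, 0) (20, 7.1403)]
10. shoelace: 99.1175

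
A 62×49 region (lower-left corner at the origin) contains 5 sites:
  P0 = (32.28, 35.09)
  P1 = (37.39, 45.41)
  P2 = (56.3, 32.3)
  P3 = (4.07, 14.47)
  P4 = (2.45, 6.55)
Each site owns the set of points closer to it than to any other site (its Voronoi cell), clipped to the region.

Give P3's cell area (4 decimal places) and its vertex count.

Area of P3's cell: 635.7513 (4 vertices)

1. box [0,62]×[0,49]: [(0, 0) (62, 0) (62, 49) (0, 49)]
2. ⊥bis P3·P0 via (18.175,24.78): [(0, 0) (36.2879, 0) (0.4715, 49) (0, 49)]  |A|=900.6036
3. ⊥bis P3·P1 via (20.73,29.94): [(0, 0) (36.2879, 0) (0.4715, 49) (0, 49)]  |A|=900.6036
4. ⊥bis P3·P2 via (30.185,23.385): [(0, 0) (36.2879, 0) (0.4715, 49) (0, 49)]  |A|=900.6036
5. ⊥bis P3·P4 via (3.26,10.51): [(0, 11.1768) (33.0612, 4.4143) (0.4715, 49) (0, 49)]  |A|=635.7513
6. canonical 4-gon: [(0, 11.1768) (33.0612, 4.4143) (0.4715, 49) (0, 49)]
7. shoelace: 635.7513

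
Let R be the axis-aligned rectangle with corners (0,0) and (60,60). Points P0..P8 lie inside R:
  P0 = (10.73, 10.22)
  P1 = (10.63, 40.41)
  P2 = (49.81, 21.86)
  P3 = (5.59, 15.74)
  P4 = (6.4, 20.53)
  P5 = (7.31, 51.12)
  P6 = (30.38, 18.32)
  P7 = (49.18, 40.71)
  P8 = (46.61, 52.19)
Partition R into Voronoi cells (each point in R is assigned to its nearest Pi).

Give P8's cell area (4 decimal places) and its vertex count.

Area of P8's cell: 467.2181 (5 vertices)

1. box [0,60]×[0,60]: [(0, 0) (60, 0) (60, 60) (0, 60)]
2. ⊥bis P8·P0 via (28.67,31.205): [(0, 55.7149) (60, 4.4211) (60, 60) (0, 60)]  |A|=1795.9207
3. ⊥bis P8·P1 via (28.62,46.3): [(35.4637, 25.3971) (60, 4.4211) (60, 60) (24.1346, 60)]  |A|=1302.3746
4. ⊥bis P8·P2 via (48.21,37.025): [(32.2094, 35.3368) (60, 38.2689) (60, 60) (24.1346, 60)]  |A|=744.2376
5. ⊥bis P8·P3 via (26.1,33.965): [(32.2094, 35.3368) (60, 38.2689) (60, 60) (24.1346, 60)]  |A|=744.2376
6. ⊥bis P8·P4 via (26.505,36.36): [(32.2094, 35.3368) (60, 38.2689) (60, 60) (24.1346, 60)]  |A|=744.2376
7. ⊥bis P8·P5 via (26.96,51.655): [(26.9685, 51.3444) (32.2094, 35.3368) (60, 38.2689) (60, 60) (26.7328, 60)]  |A|=732.9929
8. ⊥bis P8·P6 via (38.495,35.255): [(26.9685, 51.3444) (31.0715, 38.8122) (37.2208, 35.8656) (60, 38.2689) (60, 60) (26.7328, 60)]  |A|=723.9838
9. ⊥bis P8·P7 via (47.895,46.45): [(26.9685, 51.3444) (29.8905, 42.4194) (60, 49.1599) (60, 60) (26.7328, 60)]  |A|=467.2181
10. canonical 5-gon: [(26.9685, 51.3444) (29.8905, 42.4194) (60, 49.1599) (60, 60) (26.7328, 60)]
11. shoelace: 467.2181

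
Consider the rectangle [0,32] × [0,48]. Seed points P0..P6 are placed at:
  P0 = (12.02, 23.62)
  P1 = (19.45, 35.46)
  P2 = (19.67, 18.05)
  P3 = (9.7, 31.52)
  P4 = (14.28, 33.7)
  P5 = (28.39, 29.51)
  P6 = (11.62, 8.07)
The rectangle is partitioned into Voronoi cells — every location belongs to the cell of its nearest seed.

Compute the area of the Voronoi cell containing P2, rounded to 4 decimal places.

1. box [0,32]×[0,48]: [(0, 0) (32, 0) (32, 48) (0, 48)]
2. ⊥bis P2·P0 via (15.845,20.835): [(0.6749, 0) (32, 0) (32, 43.0227)]  |A|=673.845
3. ⊥bis P2·P1 via (19.56,26.755): [(20.1609, 26.7626) (0.6749, 0) (32, 0) (32, 26.9122)]  |A|=578.4779
4. ⊥bis P2·P3 via (14.685,24.785): [(20.1609, 26.7626) (0.6749, 0) (32, 0) (32, 26.9122)]  |A|=578.4779
5. ⊥bis P2·P4 via (16.975,25.875): [(20.1609, 26.7626) (0.6749, 0) (32, 0) (32, 26.9122)]  |A|=578.4779
6. ⊥bis P2·P5 via (24.03,23.78): [(20.1428, 26.7378) (0.6749, 0) (32, 0) (32, 17.7156)]  |A|=523.8093
7. ⊥bis P2·P6 via (15.645,13.06): [(20.1428, 26.7378) (12.2046, 15.8351) (31.8362, 0) (32, 0) (32, 17.7156)]  |A|=277.0888
8. canonical 5-gon: [(20.1428, 26.7378) (12.2046, 15.8351) (31.8362, 0) (32, 0) (32, 17.7156)]
9. shoelace: 277.0888

Area of P2's cell: 277.0888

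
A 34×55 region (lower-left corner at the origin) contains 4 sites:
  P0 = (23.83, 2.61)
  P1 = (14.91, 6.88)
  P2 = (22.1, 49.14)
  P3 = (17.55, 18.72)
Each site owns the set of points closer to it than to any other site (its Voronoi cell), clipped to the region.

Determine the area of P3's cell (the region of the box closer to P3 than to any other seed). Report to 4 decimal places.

Area of P3's cell: 698.4631

1. box [0,34]×[0,55]: [(0, 0) (34, 0) (34, 55) (0, 55)]
2. ⊥bis P3·P0 via (20.69,10.665): [(0, 2.5996) (34, 15.8535) (34, 55) (0, 55)]  |A|=1556.2968
3. ⊥bis P3·P1 via (16.23,12.8): [(0, 16.4189) (22.5512, 11.3905) (34, 15.8535) (34, 55) (0, 55)]  |A|=1400.4766
4. ⊥bis P3·P2 via (19.825,33.93): [(0, 36.8953) (0, 16.4189) (22.5512, 11.3905) (34, 15.8535) (34, 31.8098)]  |A|=698.4631
5. canonical 5-gon: [(0, 36.8953) (0, 16.4189) (22.5512, 11.3905) (34, 15.8535) (34, 31.8098)]
6. shoelace: 698.4631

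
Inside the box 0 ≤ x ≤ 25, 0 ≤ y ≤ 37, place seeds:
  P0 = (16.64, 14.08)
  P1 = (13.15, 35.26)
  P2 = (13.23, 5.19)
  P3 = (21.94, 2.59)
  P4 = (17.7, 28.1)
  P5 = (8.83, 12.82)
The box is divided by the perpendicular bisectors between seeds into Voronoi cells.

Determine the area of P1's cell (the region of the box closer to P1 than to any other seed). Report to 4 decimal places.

Area of P1's cell: 168.8779

1. box [0,25]×[0,37]: [(0, 0) (25, 0) (25, 37) (0, 37)]
2. ⊥bis P1·P0 via (14.895,24.67): [(0, 22.2156) (25, 26.3351) (25, 37) (0, 37)]  |A|=318.1161
3. ⊥bis P1·P2 via (13.19,20.225): [(0, 22.2156) (25, 26.3351) (25, 37) (0, 37)]  |A|=318.1161
4. ⊥bis P1·P3 via (17.545,18.925): [(0, 22.2156) (25, 26.3351) (25, 37) (0, 37)]  |A|=318.1161
5. ⊥bis P1·P4 via (15.425,31.68): [(0, 22.2156) (0.7177, 22.3339) (23.7967, 37) (0, 37)]  |A|=179.8079
6. ⊥bis P1·P5 via (10.99,24.04): [(0, 26.1557) (5.1666, 25.1611) (23.7967, 37) (0, 37)]  |A|=168.8779
7. canonical 4-gon: [(0, 26.1557) (5.1666, 25.1611) (23.7967, 37) (0, 37)]
8. shoelace: 168.8779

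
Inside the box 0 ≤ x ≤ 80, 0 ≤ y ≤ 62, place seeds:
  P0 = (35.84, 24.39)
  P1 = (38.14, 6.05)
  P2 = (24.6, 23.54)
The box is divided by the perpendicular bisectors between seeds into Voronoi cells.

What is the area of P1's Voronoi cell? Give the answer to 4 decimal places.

Area of P1's cell: 995.4768

1. box [0,80]×[0,62]: [(0, 0) (80, 0) (80, 62) (0, 62)]
2. ⊥bis P1·P0 via (36.99,15.22): [(0, 10.5811) (0, 0) (80, 0) (80, 20.6138)]  |A|=1247.7985
3. ⊥bis P1·P2 via (31.37,14.795): [(30.9387, 14.4611) (12.2589, 0) (80, 0) (80, 20.6138)]  |A|=995.4768
4. canonical 4-gon: [(30.9387, 14.4611) (12.2589, 0) (80, 0) (80, 20.6138)]
5. shoelace: 995.4768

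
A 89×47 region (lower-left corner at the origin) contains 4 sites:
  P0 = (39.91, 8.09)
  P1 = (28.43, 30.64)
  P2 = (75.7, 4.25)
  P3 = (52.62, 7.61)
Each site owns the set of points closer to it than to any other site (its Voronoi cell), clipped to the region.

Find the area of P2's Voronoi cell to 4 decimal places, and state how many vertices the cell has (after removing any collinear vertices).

1. box [0,89]×[0,47]: [(0, 0) (89, 0) (89, 47) (0, 47)]
2. ⊥bis P2·P0 via (57.805,6.17): [(57.143, 0) (89, 0) (89, 47) (62.1858, 47)]  |A|=1378.7742
3. ⊥bis P2·P1 via (52.065,17.445): [(60.6681, 32.8549) (57.143, 0) (89, 0) (89, 47) (68.565, 47)]  |A|=1333.6565
4. ⊥bis P2·P3 via (64.16,5.93): [(63.2967, 0) (89, 0) (89, 47) (70.139, 47)]  |A|=1047.261
5. canonical 4-gon: [(63.2967, 0) (89, 0) (89, 47) (70.139, 47)]
6. shoelace: 1047.261

Area of P2's cell: 1047.2610 (4 vertices)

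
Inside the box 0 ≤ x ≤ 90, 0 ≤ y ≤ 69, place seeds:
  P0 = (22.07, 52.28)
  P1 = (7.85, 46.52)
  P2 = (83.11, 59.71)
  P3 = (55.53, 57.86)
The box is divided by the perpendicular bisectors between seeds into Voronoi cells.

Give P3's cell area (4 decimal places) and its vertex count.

Area of P3's cell: 1981.5832 (4 vertices)

1. box [0,90]×[0,69]: [(0, 0) (90, 0) (90, 69) (0, 69)]
2. ⊥bis P3·P0 via (38.8,55.07): [(47.9838, 0) (90, 0) (90, 69) (36.4769, 69)]  |A|=3296.1036
3. ⊥bis P3·P1 via (31.69,52.19): [(47.9838, 0) (90, 0) (90, 69) (36.4769, 69)]  |A|=3296.1036
4. ⊥bis P3·P2 via (69.32,58.785): [(47.9838, 0) (73.2632, 0) (68.6348, 69) (36.4769, 69)]  |A|=1981.5832
5. canonical 4-gon: [(47.9838, 0) (73.2632, 0) (68.6348, 69) (36.4769, 69)]
6. shoelace: 1981.5832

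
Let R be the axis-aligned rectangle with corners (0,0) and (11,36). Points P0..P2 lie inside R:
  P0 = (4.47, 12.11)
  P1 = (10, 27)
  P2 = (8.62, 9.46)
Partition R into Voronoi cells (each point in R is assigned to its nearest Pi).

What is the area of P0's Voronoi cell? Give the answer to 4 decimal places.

Area of P0's cell: 121.5596

1. box [0,11]×[0,36]: [(0, 0) (11, 0) (11, 36) (0, 36)]
2. ⊥bis P0·P1 via (7.235,19.555): [(0, 22.242) (0, 0) (11, 0) (11, 18.1567)]  |A|=222.193
3. ⊥bis P0·P2 via (6.545,10.785): [(0, 22.242) (0, 0.5353) (11, 17.7617) (11, 18.1567)]  |A|=121.5596
4. canonical 4-gon: [(0, 22.242) (0, 0.5353) (11, 17.7617) (11, 18.1567)]
5. shoelace: 121.5596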